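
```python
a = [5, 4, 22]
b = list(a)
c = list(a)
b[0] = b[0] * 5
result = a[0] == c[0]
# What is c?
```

After line 1: a = [5, 4, 22]
After line 2 (b = list(a), copy): a = [5, 4, 22], b = [5, 4, 22]
After line 3 (c = list(a) is a copy, new object): c = [5, 4, 22]
After line 4 (b[0] = 5 * 5 = 25; only b mutates (copy)): a = [5, 4, 22], b = [25, 4, 22], c = [5, 4, 22]
After line 5 (a[0] = 5, c[0] = 5; result = True)

[5, 4, 22]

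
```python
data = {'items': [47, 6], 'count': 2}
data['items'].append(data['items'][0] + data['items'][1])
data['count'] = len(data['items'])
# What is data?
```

After line 1: data = {'items': [47, 6], 'count': 2}
After line 2 (append 47 + 6 = 53): data = {'items': [47, 6, 53], 'count': 2}
After line 3 (count = len(items) = 3): data = {'items': [47, 6, 53], 'count': 3}

{'items': [47, 6, 53], 'count': 3}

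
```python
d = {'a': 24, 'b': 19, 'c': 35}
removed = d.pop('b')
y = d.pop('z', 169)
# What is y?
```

After line 1: d = {'a': 24, 'b': 19, 'c': 35}
After line 2 (pop 'b' returns 19): d = {'a': 24, 'c': 35}, removed = 19
After line 3 (pop 'z' missing, returns default 169): d = {'a': 24, 'c': 35}, y = 169

169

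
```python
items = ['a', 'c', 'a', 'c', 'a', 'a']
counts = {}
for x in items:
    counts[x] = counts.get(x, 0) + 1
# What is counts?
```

Initial: counts = {}, items = ['a', 'c', 'a', 'c', 'a', 'a']
See 'a': counts = {'a': 1}
See 'c': counts = {'a': 1, 'c': 1}
See 'a': counts = {'a': 2, 'c': 1}
See 'c': counts = {'a': 2, 'c': 2}
See 'a': counts = {'a': 3, 'c': 2}
See 'a': counts = {'a': 4, 'c': 2}

{'a': 4, 'c': 2}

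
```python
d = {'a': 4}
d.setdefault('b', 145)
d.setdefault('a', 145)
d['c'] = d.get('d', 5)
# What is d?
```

After line 1: d = {'a': 4}
After line 2 (setdefault adds 'b'=145): d = {'a': 4, 'b': 145}
After line 3 (setdefault 'a' no-op, already exists): d = {'a': 4, 'b': 145}
After line 4 (get('d', 5) returns default since 'd' not in d): d = {'a': 4, 'b': 145, 'c': 5}

{'a': 4, 'b': 145, 'c': 5}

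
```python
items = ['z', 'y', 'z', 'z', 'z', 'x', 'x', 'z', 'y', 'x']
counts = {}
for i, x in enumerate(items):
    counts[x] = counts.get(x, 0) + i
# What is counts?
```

Initial: counts = {}, items = ['z', 'y', 'z', 'z', 'z', 'x', 'x', 'z', 'y', 'x']
i=0, x='z': counts = {'z': 0}
i=1, x='y': counts = {'z': 0, 'y': 1}
i=2, x='z': counts = {'z': 2, 'y': 1}
i=3, x='z': counts = {'z': 5, 'y': 1}
i=4, x='z': counts = {'z': 9, 'y': 1}
i=5, x='x': counts = {'z': 9, 'y': 1, 'x': 5}
i=6, x='x': counts = {'z': 9, 'y': 1, 'x': 11}
i=7, x='z': counts = {'z': 16, 'y': 1, 'x': 11}
i=8, x='y': counts = {'z': 16, 'y': 9, 'x': 11}
i=9, x='x': counts = {'z': 16, 'y': 9, 'x': 20}

{'z': 16, 'y': 9, 'x': 20}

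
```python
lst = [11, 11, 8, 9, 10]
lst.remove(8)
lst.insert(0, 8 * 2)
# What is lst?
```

After line 1: lst = [11, 11, 8, 9, 10]
After line 2 (remove first 8): lst = [11, 11, 9, 10]
After line 3 (insert 16 at index 0): lst = [16, 11, 11, 9, 10]

[16, 11, 11, 9, 10]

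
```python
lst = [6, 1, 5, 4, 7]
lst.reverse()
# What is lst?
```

[7, 4, 5, 1, 6]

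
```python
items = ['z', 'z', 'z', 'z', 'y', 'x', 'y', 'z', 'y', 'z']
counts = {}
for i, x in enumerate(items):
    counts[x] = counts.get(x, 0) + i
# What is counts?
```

Initial: counts = {}, items = ['z', 'z', 'z', 'z', 'y', 'x', 'y', 'z', 'y', 'z']
i=0, x='z': counts = {'z': 0}
i=1, x='z': counts = {'z': 1}
i=2, x='z': counts = {'z': 3}
i=3, x='z': counts = {'z': 6}
i=4, x='y': counts = {'z': 6, 'y': 4}
i=5, x='x': counts = {'z': 6, 'y': 4, 'x': 5}
i=6, x='y': counts = {'z': 6, 'y': 10, 'x': 5}
i=7, x='z': counts = {'z': 13, 'y': 10, 'x': 5}
i=8, x='y': counts = {'z': 13, 'y': 18, 'x': 5}
i=9, x='z': counts = {'z': 22, 'y': 18, 'x': 5}

{'z': 22, 'y': 18, 'x': 5}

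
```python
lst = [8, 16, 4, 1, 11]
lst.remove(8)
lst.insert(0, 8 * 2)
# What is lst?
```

After line 1: lst = [8, 16, 4, 1, 11]
After line 2 (remove first 8): lst = [16, 4, 1, 11]
After line 3 (insert 16 at index 0): lst = [16, 16, 4, 1, 11]

[16, 16, 4, 1, 11]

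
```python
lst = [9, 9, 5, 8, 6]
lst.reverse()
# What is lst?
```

[6, 8, 5, 9, 9]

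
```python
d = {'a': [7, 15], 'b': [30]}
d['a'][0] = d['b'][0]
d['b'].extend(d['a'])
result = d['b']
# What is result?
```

After line 1: d = {'a': [7, 15], 'b': [30]}
After line 2 (a[0] = b[0] = 30): d = {'a': [30, 15], 'b': [30]}
After line 3 (b.extend(a) appends [30, 15]): d = {'a': [30, 15], 'b': [30, 30, 15]}
After line 4: result = d['b'] = [30, 30, 15]

[30, 30, 15]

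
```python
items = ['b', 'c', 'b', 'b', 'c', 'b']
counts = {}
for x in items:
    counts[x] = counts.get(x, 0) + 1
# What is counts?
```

Initial: counts = {}, items = ['b', 'c', 'b', 'b', 'c', 'b']
See 'b': counts = {'b': 1}
See 'c': counts = {'b': 1, 'c': 1}
See 'b': counts = {'b': 2, 'c': 1}
See 'b': counts = {'b': 3, 'c': 1}
See 'c': counts = {'b': 3, 'c': 2}
See 'b': counts = {'b': 4, 'c': 2}

{'b': 4, 'c': 2}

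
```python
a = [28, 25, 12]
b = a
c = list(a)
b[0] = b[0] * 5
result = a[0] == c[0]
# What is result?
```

After line 1: a = [28, 25, 12]
After line 2 (b = a, alias): a = [28, 25, 12], b = [28, 25, 12]
After line 3 (c = list(a) is a copy, new object): c = [28, 25, 12]
After line 4 (b[0] = 28 * 5 = 140; mutates shared a/b): a = b = [140, 25, 12], c = [28, 25, 12]
After line 5 (a[0] = 140, c[0] = 28; result = False)

False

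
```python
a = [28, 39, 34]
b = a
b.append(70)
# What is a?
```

After line 1: a = [28, 39, 34]
After line 2 (b = a is an alias, same object): a = [28, 39, 34], b = [28, 39, 34]
After line 3 (b.append mutates the shared list): a = [28, 39, 34, 70], b = [28, 39, 34, 70]

[28, 39, 34, 70]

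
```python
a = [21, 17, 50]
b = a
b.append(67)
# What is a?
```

After line 1: a = [21, 17, 50]
After line 2 (b = a is an alias, same object): a = [21, 17, 50], b = [21, 17, 50]
After line 3 (b.append mutates the shared list): a = [21, 17, 50, 67], b = [21, 17, 50, 67]

[21, 17, 50, 67]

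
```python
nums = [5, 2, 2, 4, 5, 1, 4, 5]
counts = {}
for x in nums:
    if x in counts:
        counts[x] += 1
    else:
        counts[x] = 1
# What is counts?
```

Initial: counts = {}, nums = [5, 2, 2, 4, 5, 1, 4, 5]
See 5: counts = {5: 1}
See 2: counts = {5: 1, 2: 1}
See 2: counts = {5: 1, 2: 2}
See 4: counts = {5: 1, 2: 2, 4: 1}
See 5: counts = {5: 2, 2: 2, 4: 1}
See 1: counts = {5: 2, 2: 2, 4: 1, 1: 1}
See 4: counts = {5: 2, 2: 2, 4: 2, 1: 1}
See 5: counts = {5: 3, 2: 2, 4: 2, 1: 1}

{5: 3, 2: 2, 4: 2, 1: 1}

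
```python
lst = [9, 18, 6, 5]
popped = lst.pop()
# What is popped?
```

5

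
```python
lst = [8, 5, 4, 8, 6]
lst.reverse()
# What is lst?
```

[6, 8, 4, 5, 8]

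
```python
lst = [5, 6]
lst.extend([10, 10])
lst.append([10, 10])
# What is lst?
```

After line 1: lst = [5, 6]
After line 2 (extend unpacks [10, 10]): lst = [5, 6, 10, 10]
After line 3 (append adds [10, 10] as single element): lst = [5, 6, 10, 10, [10, 10]]

[5, 6, 10, 10, [10, 10]]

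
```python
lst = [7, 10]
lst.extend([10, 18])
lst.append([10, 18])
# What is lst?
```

After line 1: lst = [7, 10]
After line 2 (extend unpacks [10, 18]): lst = [7, 10, 10, 18]
After line 3 (append adds [10, 18] as single element): lst = [7, 10, 10, 18, [10, 18]]

[7, 10, 10, 18, [10, 18]]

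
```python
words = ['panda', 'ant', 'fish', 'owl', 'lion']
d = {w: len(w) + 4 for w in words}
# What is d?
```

{'panda': 9, 'ant': 7, 'fish': 8, 'owl': 7, 'lion': 8}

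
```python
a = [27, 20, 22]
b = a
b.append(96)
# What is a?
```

After line 1: a = [27, 20, 22]
After line 2 (b = a is an alias, same object): a = [27, 20, 22], b = [27, 20, 22]
After line 3 (b.append mutates the shared list): a = [27, 20, 22, 96], b = [27, 20, 22, 96]

[27, 20, 22, 96]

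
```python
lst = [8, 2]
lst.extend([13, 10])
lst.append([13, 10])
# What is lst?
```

After line 1: lst = [8, 2]
After line 2 (extend unpacks [13, 10]): lst = [8, 2, 13, 10]
After line 3 (append adds [13, 10] as single element): lst = [8, 2, 13, 10, [13, 10]]

[8, 2, 13, 10, [13, 10]]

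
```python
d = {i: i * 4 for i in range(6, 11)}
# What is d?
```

{6: 24, 7: 28, 8: 32, 9: 36, 10: 40}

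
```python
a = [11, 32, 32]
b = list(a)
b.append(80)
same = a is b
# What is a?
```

After line 1: a = [11, 32, 32]
After line 2 (b = list(a) is a shallow copy, new object): a = [11, 32, 32], b = [11, 32, 32]
After line 3 (append only mutates b): a = [11, 32, 32], b = [11, 32, 32, 80]
After line 4 (same = a is b; different objects -> False): same = False

[11, 32, 32]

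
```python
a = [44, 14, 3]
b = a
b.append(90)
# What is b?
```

After line 1: a = [44, 14, 3]
After line 2 (b = a is an alias, same object): a = [44, 14, 3], b = [44, 14, 3]
After line 3 (b.append mutates the shared list): a = [44, 14, 3, 90], b = [44, 14, 3, 90]

[44, 14, 3, 90]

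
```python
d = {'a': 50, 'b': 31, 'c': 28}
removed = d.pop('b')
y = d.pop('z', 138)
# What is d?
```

After line 1: d = {'a': 50, 'b': 31, 'c': 28}
After line 2 (pop 'b' returns 31): d = {'a': 50, 'c': 28}, removed = 31
After line 3 (pop 'z' missing, returns default 138): d = {'a': 50, 'c': 28}, y = 138

{'a': 50, 'c': 28}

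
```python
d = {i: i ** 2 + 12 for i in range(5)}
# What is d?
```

{0: 12, 1: 13, 2: 16, 3: 21, 4: 28}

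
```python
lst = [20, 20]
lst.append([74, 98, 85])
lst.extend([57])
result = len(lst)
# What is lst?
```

After line 1: lst = [20, 20]
After line 2 (append adds [74, 98, 85] as single element): lst = [20, 20, [74, 98, 85]]
After line 3 (extend unpacks [57], adds 57): lst = [20, 20, [74, 98, 85], 57]
After line 4: result = len(lst) = 4

[20, 20, [74, 98, 85], 57]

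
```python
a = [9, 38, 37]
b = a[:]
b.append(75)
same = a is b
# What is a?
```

After line 1: a = [9, 38, 37]
After line 2 (b = a[:] is a shallow copy, new object): a = [9, 38, 37], b = [9, 38, 37]
After line 3 (append only mutates b): a = [9, 38, 37], b = [9, 38, 37, 75]
After line 4 (same = a is b; different objects -> False): same = False

[9, 38, 37]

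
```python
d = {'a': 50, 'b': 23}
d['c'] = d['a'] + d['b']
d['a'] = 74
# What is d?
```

After line 1: d = {'a': 50, 'b': 23}
After line 2 (d['c'] = 50 + 23): d = {'a': 50, 'b': 23, 'c': 73}
After line 3: d = {'a': 74, 'b': 23, 'c': 73}

{'a': 74, 'b': 23, 'c': 73}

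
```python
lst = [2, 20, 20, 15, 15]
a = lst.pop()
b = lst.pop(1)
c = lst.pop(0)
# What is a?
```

After line 1: lst = [2, 20, 20, 15, 15]
After line 2 (pop() -> a = 15): lst = [2, 20, 20, 15]
After line 3 (pop(1) -> b = 20): lst = [2, 20, 15]
After line 4 (pop(0) -> c = 2): lst = [20, 15]

15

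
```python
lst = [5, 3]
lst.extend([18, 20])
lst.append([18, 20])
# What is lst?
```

After line 1: lst = [5, 3]
After line 2 (extend unpacks [18, 20]): lst = [5, 3, 18, 20]
After line 3 (append adds [18, 20] as single element): lst = [5, 3, 18, 20, [18, 20]]

[5, 3, 18, 20, [18, 20]]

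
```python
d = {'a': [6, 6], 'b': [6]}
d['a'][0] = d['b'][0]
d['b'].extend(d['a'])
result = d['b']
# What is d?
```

After line 1: d = {'a': [6, 6], 'b': [6]}
After line 2 (a[0] = b[0] = 6): d = {'a': [6, 6], 'b': [6]}
After line 3 (b.extend(a) appends [6, 6]): d = {'a': [6, 6], 'b': [6, 6, 6]}
After line 4: result = d['b'] = [6, 6, 6]

{'a': [6, 6], 'b': [6, 6, 6]}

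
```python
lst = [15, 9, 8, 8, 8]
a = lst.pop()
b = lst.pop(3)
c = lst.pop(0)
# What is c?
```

After line 1: lst = [15, 9, 8, 8, 8]
After line 2 (pop() -> a = 8): lst = [15, 9, 8, 8]
After line 3 (pop(3) -> b = 8): lst = [15, 9, 8]
After line 4 (pop(0) -> c = 15): lst = [9, 8]

15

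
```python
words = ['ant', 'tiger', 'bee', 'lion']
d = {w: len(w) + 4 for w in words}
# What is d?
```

{'ant': 7, 'tiger': 9, 'bee': 7, 'lion': 8}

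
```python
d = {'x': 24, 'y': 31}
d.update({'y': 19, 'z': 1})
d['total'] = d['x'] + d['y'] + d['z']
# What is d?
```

After line 1: d = {'x': 24, 'y': 31}
After line 2 (y overwritten, z added): d = {'x': 24, 'y': 19, 'z': 1}
After line 3 (total = 24 + 19 + 1 = 44): d = {'x': 24, 'y': 19, 'z': 1, 'total': 44}

{'x': 24, 'y': 19, 'z': 1, 'total': 44}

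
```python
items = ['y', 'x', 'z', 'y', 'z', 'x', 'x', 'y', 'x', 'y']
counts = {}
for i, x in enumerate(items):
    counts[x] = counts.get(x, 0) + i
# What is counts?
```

Initial: counts = {}, items = ['y', 'x', 'z', 'y', 'z', 'x', 'x', 'y', 'x', 'y']
i=0, x='y': counts = {'y': 0}
i=1, x='x': counts = {'y': 0, 'x': 1}
i=2, x='z': counts = {'y': 0, 'x': 1, 'z': 2}
i=3, x='y': counts = {'y': 3, 'x': 1, 'z': 2}
i=4, x='z': counts = {'y': 3, 'x': 1, 'z': 6}
i=5, x='x': counts = {'y': 3, 'x': 6, 'z': 6}
i=6, x='x': counts = {'y': 3, 'x': 12, 'z': 6}
i=7, x='y': counts = {'y': 10, 'x': 12, 'z': 6}
i=8, x='x': counts = {'y': 10, 'x': 20, 'z': 6}
i=9, x='y': counts = {'y': 19, 'x': 20, 'z': 6}

{'y': 19, 'x': 20, 'z': 6}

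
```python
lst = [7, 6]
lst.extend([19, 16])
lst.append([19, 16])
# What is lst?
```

After line 1: lst = [7, 6]
After line 2 (extend unpacks [19, 16]): lst = [7, 6, 19, 16]
After line 3 (append adds [19, 16] as single element): lst = [7, 6, 19, 16, [19, 16]]

[7, 6, 19, 16, [19, 16]]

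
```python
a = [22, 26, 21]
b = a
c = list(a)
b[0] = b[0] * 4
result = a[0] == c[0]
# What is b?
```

After line 1: a = [22, 26, 21]
After line 2 (b = a, alias): a = [22, 26, 21], b = [22, 26, 21]
After line 3 (c = list(a) is a copy, new object): c = [22, 26, 21]
After line 4 (b[0] = 22 * 4 = 88; mutates shared a/b): a = b = [88, 26, 21], c = [22, 26, 21]
After line 5 (a[0] = 88, c[0] = 22; result = False)

[88, 26, 21]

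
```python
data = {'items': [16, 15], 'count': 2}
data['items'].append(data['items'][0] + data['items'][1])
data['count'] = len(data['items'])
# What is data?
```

After line 1: data = {'items': [16, 15], 'count': 2}
After line 2 (append 16 + 15 = 31): data = {'items': [16, 15, 31], 'count': 2}
After line 3 (count = len(items) = 3): data = {'items': [16, 15, 31], 'count': 3}

{'items': [16, 15, 31], 'count': 3}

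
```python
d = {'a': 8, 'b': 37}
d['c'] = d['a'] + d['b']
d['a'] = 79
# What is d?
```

After line 1: d = {'a': 8, 'b': 37}
After line 2 (d['c'] = 8 + 37): d = {'a': 8, 'b': 37, 'c': 45}
After line 3: d = {'a': 79, 'b': 37, 'c': 45}

{'a': 79, 'b': 37, 'c': 45}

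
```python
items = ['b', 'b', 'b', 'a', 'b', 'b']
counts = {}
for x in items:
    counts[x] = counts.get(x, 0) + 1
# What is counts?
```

Initial: counts = {}, items = ['b', 'b', 'b', 'a', 'b', 'b']
See 'b': counts = {'b': 1}
See 'b': counts = {'b': 2}
See 'b': counts = {'b': 3}
See 'a': counts = {'b': 3, 'a': 1}
See 'b': counts = {'b': 4, 'a': 1}
See 'b': counts = {'b': 5, 'a': 1}

{'b': 5, 'a': 1}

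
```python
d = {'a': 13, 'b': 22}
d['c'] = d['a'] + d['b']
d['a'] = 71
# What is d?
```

After line 1: d = {'a': 13, 'b': 22}
After line 2 (d['c'] = 13 + 22): d = {'a': 13, 'b': 22, 'c': 35}
After line 3: d = {'a': 71, 'b': 22, 'c': 35}

{'a': 71, 'b': 22, 'c': 35}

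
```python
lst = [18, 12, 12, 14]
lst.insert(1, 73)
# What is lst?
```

[18, 73, 12, 12, 14]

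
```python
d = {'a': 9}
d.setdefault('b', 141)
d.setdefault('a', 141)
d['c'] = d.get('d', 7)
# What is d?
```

After line 1: d = {'a': 9}
After line 2 (setdefault adds 'b'=141): d = {'a': 9, 'b': 141}
After line 3 (setdefault 'a' no-op, already exists): d = {'a': 9, 'b': 141}
After line 4 (get('d', 7) returns default since 'd' not in d): d = {'a': 9, 'b': 141, 'c': 7}

{'a': 9, 'b': 141, 'c': 7}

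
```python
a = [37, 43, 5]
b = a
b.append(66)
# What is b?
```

After line 1: a = [37, 43, 5]
After line 2 (b = a is an alias, same object): a = [37, 43, 5], b = [37, 43, 5]
After line 3 (b.append mutates the shared list): a = [37, 43, 5, 66], b = [37, 43, 5, 66]

[37, 43, 5, 66]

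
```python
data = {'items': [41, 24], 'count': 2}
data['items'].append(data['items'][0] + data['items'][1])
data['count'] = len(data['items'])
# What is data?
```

After line 1: data = {'items': [41, 24], 'count': 2}
After line 2 (append 41 + 24 = 65): data = {'items': [41, 24, 65], 'count': 2}
After line 3 (count = len(items) = 3): data = {'items': [41, 24, 65], 'count': 3}

{'items': [41, 24, 65], 'count': 3}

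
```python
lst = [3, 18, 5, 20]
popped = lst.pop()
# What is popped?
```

20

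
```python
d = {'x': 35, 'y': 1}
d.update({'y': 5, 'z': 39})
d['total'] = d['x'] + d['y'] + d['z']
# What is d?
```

After line 1: d = {'x': 35, 'y': 1}
After line 2 (y overwritten, z added): d = {'x': 35, 'y': 5, 'z': 39}
After line 3 (total = 35 + 5 + 39 = 79): d = {'x': 35, 'y': 5, 'z': 39, 'total': 79}

{'x': 35, 'y': 5, 'z': 39, 'total': 79}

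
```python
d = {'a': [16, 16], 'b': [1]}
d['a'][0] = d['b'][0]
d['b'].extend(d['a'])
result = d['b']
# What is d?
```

After line 1: d = {'a': [16, 16], 'b': [1]}
After line 2 (a[0] = b[0] = 1): d = {'a': [1, 16], 'b': [1]}
After line 3 (b.extend(a) appends [1, 16]): d = {'a': [1, 16], 'b': [1, 1, 16]}
After line 4: result = d['b'] = [1, 1, 16]

{'a': [1, 16], 'b': [1, 1, 16]}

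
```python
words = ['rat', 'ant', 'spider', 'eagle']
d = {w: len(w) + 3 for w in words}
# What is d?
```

{'rat': 6, 'ant': 6, 'spider': 9, 'eagle': 8}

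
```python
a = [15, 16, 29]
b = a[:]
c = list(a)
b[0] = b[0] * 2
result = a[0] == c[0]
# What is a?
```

After line 1: a = [15, 16, 29]
After line 2 (b = a[:], copy): a = [15, 16, 29], b = [15, 16, 29]
After line 3 (c = list(a) is a copy, new object): c = [15, 16, 29]
After line 4 (b[0] = 15 * 2 = 30; only b mutates (copy)): a = [15, 16, 29], b = [30, 16, 29], c = [15, 16, 29]
After line 5 (a[0] = 15, c[0] = 15; result = True)

[15, 16, 29]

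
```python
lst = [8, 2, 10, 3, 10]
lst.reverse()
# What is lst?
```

[10, 3, 10, 2, 8]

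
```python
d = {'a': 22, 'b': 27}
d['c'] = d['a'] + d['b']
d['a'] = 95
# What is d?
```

After line 1: d = {'a': 22, 'b': 27}
After line 2 (d['c'] = 22 + 27): d = {'a': 22, 'b': 27, 'c': 49}
After line 3: d = {'a': 95, 'b': 27, 'c': 49}

{'a': 95, 'b': 27, 'c': 49}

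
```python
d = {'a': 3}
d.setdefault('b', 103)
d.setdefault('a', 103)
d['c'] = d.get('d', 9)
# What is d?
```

After line 1: d = {'a': 3}
After line 2 (setdefault adds 'b'=103): d = {'a': 3, 'b': 103}
After line 3 (setdefault 'a' no-op, already exists): d = {'a': 3, 'b': 103}
After line 4 (get('d', 9) returns default since 'd' not in d): d = {'a': 3, 'b': 103, 'c': 9}

{'a': 3, 'b': 103, 'c': 9}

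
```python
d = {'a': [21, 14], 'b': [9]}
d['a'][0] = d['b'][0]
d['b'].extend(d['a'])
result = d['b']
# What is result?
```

After line 1: d = {'a': [21, 14], 'b': [9]}
After line 2 (a[0] = b[0] = 9): d = {'a': [9, 14], 'b': [9]}
After line 3 (b.extend(a) appends [9, 14]): d = {'a': [9, 14], 'b': [9, 9, 14]}
After line 4: result = d['b'] = [9, 9, 14]

[9, 9, 14]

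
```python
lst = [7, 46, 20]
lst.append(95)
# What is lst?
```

[7, 46, 20, 95]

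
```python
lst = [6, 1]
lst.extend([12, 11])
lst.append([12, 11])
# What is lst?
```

After line 1: lst = [6, 1]
After line 2 (extend unpacks [12, 11]): lst = [6, 1, 12, 11]
After line 3 (append adds [12, 11] as single element): lst = [6, 1, 12, 11, [12, 11]]

[6, 1, 12, 11, [12, 11]]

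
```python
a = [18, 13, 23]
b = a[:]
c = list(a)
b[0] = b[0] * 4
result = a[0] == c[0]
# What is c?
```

After line 1: a = [18, 13, 23]
After line 2 (b = a[:], copy): a = [18, 13, 23], b = [18, 13, 23]
After line 3 (c = list(a) is a copy, new object): c = [18, 13, 23]
After line 4 (b[0] = 18 * 4 = 72; only b mutates (copy)): a = [18, 13, 23], b = [72, 13, 23], c = [18, 13, 23]
After line 5 (a[0] = 18, c[0] = 18; result = True)

[18, 13, 23]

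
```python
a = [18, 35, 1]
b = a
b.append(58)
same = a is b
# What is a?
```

After line 1: a = [18, 35, 1]
After line 2 (b = a is an alias, same object): a = [18, 35, 1], b = [18, 35, 1]
After line 3 (b.append mutates the shared list): a = [18, 35, 1, 58], b = [18, 35, 1, 58]
After line 4 (same = a is b; same object -> True): same = True

[18, 35, 1, 58]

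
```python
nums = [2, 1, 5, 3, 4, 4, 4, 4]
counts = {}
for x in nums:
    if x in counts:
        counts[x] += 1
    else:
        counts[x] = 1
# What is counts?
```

Initial: counts = {}, nums = [2, 1, 5, 3, 4, 4, 4, 4]
See 2: counts = {2: 1}
See 1: counts = {2: 1, 1: 1}
See 5: counts = {2: 1, 1: 1, 5: 1}
See 3: counts = {2: 1, 1: 1, 5: 1, 3: 1}
See 4: counts = {2: 1, 1: 1, 5: 1, 3: 1, 4: 1}
See 4: counts = {2: 1, 1: 1, 5: 1, 3: 1, 4: 2}
See 4: counts = {2: 1, 1: 1, 5: 1, 3: 1, 4: 3}
See 4: counts = {2: 1, 1: 1, 5: 1, 3: 1, 4: 4}

{2: 1, 1: 1, 5: 1, 3: 1, 4: 4}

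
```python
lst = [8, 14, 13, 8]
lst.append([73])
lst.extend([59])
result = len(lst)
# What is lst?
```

After line 1: lst = [8, 14, 13, 8]
After line 2 (append adds [73] as single element): lst = [8, 14, 13, 8, [73]]
After line 3 (extend unpacks [59], adds 59): lst = [8, 14, 13, 8, [73], 59]
After line 4: result = len(lst) = 6

[8, 14, 13, 8, [73], 59]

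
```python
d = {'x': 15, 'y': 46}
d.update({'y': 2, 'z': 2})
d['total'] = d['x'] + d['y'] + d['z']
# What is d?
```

After line 1: d = {'x': 15, 'y': 46}
After line 2 (y overwritten, z added): d = {'x': 15, 'y': 2, 'z': 2}
After line 3 (total = 15 + 2 + 2 = 19): d = {'x': 15, 'y': 2, 'z': 2, 'total': 19}

{'x': 15, 'y': 2, 'z': 2, 'total': 19}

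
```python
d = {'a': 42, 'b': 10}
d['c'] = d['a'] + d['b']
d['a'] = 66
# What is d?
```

After line 1: d = {'a': 42, 'b': 10}
After line 2 (d['c'] = 42 + 10): d = {'a': 42, 'b': 10, 'c': 52}
After line 3: d = {'a': 66, 'b': 10, 'c': 52}

{'a': 66, 'b': 10, 'c': 52}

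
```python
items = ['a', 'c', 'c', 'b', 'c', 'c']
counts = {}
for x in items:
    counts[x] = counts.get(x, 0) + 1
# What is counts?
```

Initial: counts = {}, items = ['a', 'c', 'c', 'b', 'c', 'c']
See 'a': counts = {'a': 1}
See 'c': counts = {'a': 1, 'c': 1}
See 'c': counts = {'a': 1, 'c': 2}
See 'b': counts = {'a': 1, 'c': 2, 'b': 1}
See 'c': counts = {'a': 1, 'c': 3, 'b': 1}
See 'c': counts = {'a': 1, 'c': 4, 'b': 1}

{'a': 1, 'c': 4, 'b': 1}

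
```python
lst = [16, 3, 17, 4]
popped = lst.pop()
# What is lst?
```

[16, 3, 17]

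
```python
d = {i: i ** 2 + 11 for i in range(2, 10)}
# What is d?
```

{2: 15, 3: 20, 4: 27, 5: 36, 6: 47, 7: 60, 8: 75, 9: 92}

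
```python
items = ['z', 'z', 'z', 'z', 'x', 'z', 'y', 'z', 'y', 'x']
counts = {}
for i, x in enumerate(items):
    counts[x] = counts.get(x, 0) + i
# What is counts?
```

Initial: counts = {}, items = ['z', 'z', 'z', 'z', 'x', 'z', 'y', 'z', 'y', 'x']
i=0, x='z': counts = {'z': 0}
i=1, x='z': counts = {'z': 1}
i=2, x='z': counts = {'z': 3}
i=3, x='z': counts = {'z': 6}
i=4, x='x': counts = {'z': 6, 'x': 4}
i=5, x='z': counts = {'z': 11, 'x': 4}
i=6, x='y': counts = {'z': 11, 'x': 4, 'y': 6}
i=7, x='z': counts = {'z': 18, 'x': 4, 'y': 6}
i=8, x='y': counts = {'z': 18, 'x': 4, 'y': 14}
i=9, x='x': counts = {'z': 18, 'x': 13, 'y': 14}

{'z': 18, 'x': 13, 'y': 14}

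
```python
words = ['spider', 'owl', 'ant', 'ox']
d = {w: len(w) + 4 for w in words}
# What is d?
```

{'spider': 10, 'owl': 7, 'ant': 7, 'ox': 6}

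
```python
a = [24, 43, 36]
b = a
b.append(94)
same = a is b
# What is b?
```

After line 1: a = [24, 43, 36]
After line 2 (b = a is an alias, same object): a = [24, 43, 36], b = [24, 43, 36]
After line 3 (b.append mutates the shared list): a = [24, 43, 36, 94], b = [24, 43, 36, 94]
After line 4 (same = a is b; same object -> True): same = True

[24, 43, 36, 94]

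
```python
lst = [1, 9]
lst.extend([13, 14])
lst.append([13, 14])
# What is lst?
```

After line 1: lst = [1, 9]
After line 2 (extend unpacks [13, 14]): lst = [1, 9, 13, 14]
After line 3 (append adds [13, 14] as single element): lst = [1, 9, 13, 14, [13, 14]]

[1, 9, 13, 14, [13, 14]]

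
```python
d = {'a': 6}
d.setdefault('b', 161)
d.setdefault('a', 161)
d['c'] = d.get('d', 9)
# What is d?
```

After line 1: d = {'a': 6}
After line 2 (setdefault adds 'b'=161): d = {'a': 6, 'b': 161}
After line 3 (setdefault 'a' no-op, already exists): d = {'a': 6, 'b': 161}
After line 4 (get('d', 9) returns default since 'd' not in d): d = {'a': 6, 'b': 161, 'c': 9}

{'a': 6, 'b': 161, 'c': 9}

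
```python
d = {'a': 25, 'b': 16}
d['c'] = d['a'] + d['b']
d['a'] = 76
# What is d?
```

After line 1: d = {'a': 25, 'b': 16}
After line 2 (d['c'] = 25 + 16): d = {'a': 25, 'b': 16, 'c': 41}
After line 3: d = {'a': 76, 'b': 16, 'c': 41}

{'a': 76, 'b': 16, 'c': 41}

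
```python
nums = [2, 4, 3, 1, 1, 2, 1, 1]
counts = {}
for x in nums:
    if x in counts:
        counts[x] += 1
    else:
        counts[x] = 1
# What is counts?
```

Initial: counts = {}, nums = [2, 4, 3, 1, 1, 2, 1, 1]
See 2: counts = {2: 1}
See 4: counts = {2: 1, 4: 1}
See 3: counts = {2: 1, 4: 1, 3: 1}
See 1: counts = {2: 1, 4: 1, 3: 1, 1: 1}
See 1: counts = {2: 1, 4: 1, 3: 1, 1: 2}
See 2: counts = {2: 2, 4: 1, 3: 1, 1: 2}
See 1: counts = {2: 2, 4: 1, 3: 1, 1: 3}
See 1: counts = {2: 2, 4: 1, 3: 1, 1: 4}

{2: 2, 4: 1, 3: 1, 1: 4}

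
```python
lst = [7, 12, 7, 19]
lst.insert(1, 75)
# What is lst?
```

[7, 75, 12, 7, 19]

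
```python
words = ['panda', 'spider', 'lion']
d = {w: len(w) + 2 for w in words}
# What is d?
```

{'panda': 7, 'spider': 8, 'lion': 6}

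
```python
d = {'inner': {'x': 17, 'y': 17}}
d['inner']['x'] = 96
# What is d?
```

After line 1: d = {'inner': {'x': 17, 'y': 17}}
After line 2 (inner x overwritten): d = {'inner': {'x': 96, 'y': 17}}

{'inner': {'x': 96, 'y': 17}}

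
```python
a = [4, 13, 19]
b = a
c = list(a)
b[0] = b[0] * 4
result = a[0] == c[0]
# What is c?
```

After line 1: a = [4, 13, 19]
After line 2 (b = a, alias): a = [4, 13, 19], b = [4, 13, 19]
After line 3 (c = list(a) is a copy, new object): c = [4, 13, 19]
After line 4 (b[0] = 4 * 4 = 16; mutates shared a/b): a = b = [16, 13, 19], c = [4, 13, 19]
After line 5 (a[0] = 16, c[0] = 4; result = False)

[4, 13, 19]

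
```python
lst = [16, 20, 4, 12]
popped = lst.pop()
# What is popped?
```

12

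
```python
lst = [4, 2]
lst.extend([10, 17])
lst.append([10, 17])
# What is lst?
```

After line 1: lst = [4, 2]
After line 2 (extend unpacks [10, 17]): lst = [4, 2, 10, 17]
After line 3 (append adds [10, 17] as single element): lst = [4, 2, 10, 17, [10, 17]]

[4, 2, 10, 17, [10, 17]]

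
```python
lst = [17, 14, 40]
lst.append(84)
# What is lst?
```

[17, 14, 40, 84]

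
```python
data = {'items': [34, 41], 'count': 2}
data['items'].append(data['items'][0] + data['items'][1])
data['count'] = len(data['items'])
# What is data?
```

After line 1: data = {'items': [34, 41], 'count': 2}
After line 2 (append 34 + 41 = 75): data = {'items': [34, 41, 75], 'count': 2}
After line 3 (count = len(items) = 3): data = {'items': [34, 41, 75], 'count': 3}

{'items': [34, 41, 75], 'count': 3}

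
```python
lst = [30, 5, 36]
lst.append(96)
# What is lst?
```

[30, 5, 36, 96]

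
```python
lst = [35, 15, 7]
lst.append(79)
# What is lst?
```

[35, 15, 7, 79]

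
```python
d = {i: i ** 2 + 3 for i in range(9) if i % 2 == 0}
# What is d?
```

{0: 3, 2: 7, 4: 19, 6: 39, 8: 67}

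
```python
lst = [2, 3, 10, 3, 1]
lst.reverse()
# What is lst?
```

[1, 3, 10, 3, 2]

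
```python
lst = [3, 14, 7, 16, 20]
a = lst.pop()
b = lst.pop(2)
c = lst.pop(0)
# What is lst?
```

After line 1: lst = [3, 14, 7, 16, 20]
After line 2 (pop() -> a = 20): lst = [3, 14, 7, 16]
After line 3 (pop(2) -> b = 7): lst = [3, 14, 16]
After line 4 (pop(0) -> c = 3): lst = [14, 16]

[14, 16]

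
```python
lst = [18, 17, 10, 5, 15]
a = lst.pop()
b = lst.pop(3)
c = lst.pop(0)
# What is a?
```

After line 1: lst = [18, 17, 10, 5, 15]
After line 2 (pop() -> a = 15): lst = [18, 17, 10, 5]
After line 3 (pop(3) -> b = 5): lst = [18, 17, 10]
After line 4 (pop(0) -> c = 18): lst = [17, 10]

15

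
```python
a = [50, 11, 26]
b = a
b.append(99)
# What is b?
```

After line 1: a = [50, 11, 26]
After line 2 (b = a is an alias, same object): a = [50, 11, 26], b = [50, 11, 26]
After line 3 (b.append mutates the shared list): a = [50, 11, 26, 99], b = [50, 11, 26, 99]

[50, 11, 26, 99]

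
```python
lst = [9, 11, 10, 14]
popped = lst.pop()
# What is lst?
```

[9, 11, 10]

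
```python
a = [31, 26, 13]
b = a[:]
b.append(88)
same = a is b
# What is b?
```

After line 1: a = [31, 26, 13]
After line 2 (b = a[:] is a shallow copy, new object): a = [31, 26, 13], b = [31, 26, 13]
After line 3 (append only mutates b): a = [31, 26, 13], b = [31, 26, 13, 88]
After line 4 (same = a is b; different objects -> False): same = False

[31, 26, 13, 88]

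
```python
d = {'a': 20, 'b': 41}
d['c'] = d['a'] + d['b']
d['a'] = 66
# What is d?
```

After line 1: d = {'a': 20, 'b': 41}
After line 2 (d['c'] = 20 + 41): d = {'a': 20, 'b': 41, 'c': 61}
After line 3: d = {'a': 66, 'b': 41, 'c': 61}

{'a': 66, 'b': 41, 'c': 61}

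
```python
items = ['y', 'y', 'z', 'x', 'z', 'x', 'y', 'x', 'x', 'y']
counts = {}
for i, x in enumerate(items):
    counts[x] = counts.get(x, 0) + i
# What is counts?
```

Initial: counts = {}, items = ['y', 'y', 'z', 'x', 'z', 'x', 'y', 'x', 'x', 'y']
i=0, x='y': counts = {'y': 0}
i=1, x='y': counts = {'y': 1}
i=2, x='z': counts = {'y': 1, 'z': 2}
i=3, x='x': counts = {'y': 1, 'z': 2, 'x': 3}
i=4, x='z': counts = {'y': 1, 'z': 6, 'x': 3}
i=5, x='x': counts = {'y': 1, 'z': 6, 'x': 8}
i=6, x='y': counts = {'y': 7, 'z': 6, 'x': 8}
i=7, x='x': counts = {'y': 7, 'z': 6, 'x': 15}
i=8, x='x': counts = {'y': 7, 'z': 6, 'x': 23}
i=9, x='y': counts = {'y': 16, 'z': 6, 'x': 23}

{'y': 16, 'z': 6, 'x': 23}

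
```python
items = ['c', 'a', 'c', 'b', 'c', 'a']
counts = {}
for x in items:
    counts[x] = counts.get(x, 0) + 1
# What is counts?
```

Initial: counts = {}, items = ['c', 'a', 'c', 'b', 'c', 'a']
See 'c': counts = {'c': 1}
See 'a': counts = {'c': 1, 'a': 1}
See 'c': counts = {'c': 2, 'a': 1}
See 'b': counts = {'c': 2, 'a': 1, 'b': 1}
See 'c': counts = {'c': 3, 'a': 1, 'b': 1}
See 'a': counts = {'c': 3, 'a': 2, 'b': 1}

{'c': 3, 'a': 2, 'b': 1}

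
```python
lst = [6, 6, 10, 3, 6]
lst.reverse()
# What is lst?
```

[6, 3, 10, 6, 6]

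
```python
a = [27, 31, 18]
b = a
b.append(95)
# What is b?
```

After line 1: a = [27, 31, 18]
After line 2 (b = a is an alias, same object): a = [27, 31, 18], b = [27, 31, 18]
After line 3 (b.append mutates the shared list): a = [27, 31, 18, 95], b = [27, 31, 18, 95]

[27, 31, 18, 95]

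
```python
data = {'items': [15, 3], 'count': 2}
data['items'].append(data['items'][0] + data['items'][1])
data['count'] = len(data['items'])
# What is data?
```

After line 1: data = {'items': [15, 3], 'count': 2}
After line 2 (append 15 + 3 = 18): data = {'items': [15, 3, 18], 'count': 2}
After line 3 (count = len(items) = 3): data = {'items': [15, 3, 18], 'count': 3}

{'items': [15, 3, 18], 'count': 3}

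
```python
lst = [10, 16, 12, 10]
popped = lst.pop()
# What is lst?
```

[10, 16, 12]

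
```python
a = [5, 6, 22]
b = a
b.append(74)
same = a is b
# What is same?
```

After line 1: a = [5, 6, 22]
After line 2 (b = a is an alias, same object): a = [5, 6, 22], b = [5, 6, 22]
After line 3 (b.append mutates the shared list): a = [5, 6, 22, 74], b = [5, 6, 22, 74]
After line 4 (same = a is b; same object -> True): same = True

True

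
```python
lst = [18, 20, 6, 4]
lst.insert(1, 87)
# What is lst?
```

[18, 87, 20, 6, 4]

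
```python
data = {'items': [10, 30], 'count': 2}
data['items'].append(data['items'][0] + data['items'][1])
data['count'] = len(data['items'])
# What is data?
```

After line 1: data = {'items': [10, 30], 'count': 2}
After line 2 (append 10 + 30 = 40): data = {'items': [10, 30, 40], 'count': 2}
After line 3 (count = len(items) = 3): data = {'items': [10, 30, 40], 'count': 3}

{'items': [10, 30, 40], 'count': 3}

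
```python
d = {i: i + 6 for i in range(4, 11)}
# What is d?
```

{4: 10, 5: 11, 6: 12, 7: 13, 8: 14, 9: 15, 10: 16}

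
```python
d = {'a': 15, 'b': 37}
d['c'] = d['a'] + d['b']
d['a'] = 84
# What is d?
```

After line 1: d = {'a': 15, 'b': 37}
After line 2 (d['c'] = 15 + 37): d = {'a': 15, 'b': 37, 'c': 52}
After line 3: d = {'a': 84, 'b': 37, 'c': 52}

{'a': 84, 'b': 37, 'c': 52}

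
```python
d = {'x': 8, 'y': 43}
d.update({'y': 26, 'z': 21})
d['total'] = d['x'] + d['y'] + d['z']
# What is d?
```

After line 1: d = {'x': 8, 'y': 43}
After line 2 (y overwritten, z added): d = {'x': 8, 'y': 26, 'z': 21}
After line 3 (total = 8 + 26 + 21 = 55): d = {'x': 8, 'y': 26, 'z': 21, 'total': 55}

{'x': 8, 'y': 26, 'z': 21, 'total': 55}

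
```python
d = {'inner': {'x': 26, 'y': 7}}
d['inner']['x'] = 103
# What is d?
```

After line 1: d = {'inner': {'x': 26, 'y': 7}}
After line 2 (inner x overwritten): d = {'inner': {'x': 103, 'y': 7}}

{'inner': {'x': 103, 'y': 7}}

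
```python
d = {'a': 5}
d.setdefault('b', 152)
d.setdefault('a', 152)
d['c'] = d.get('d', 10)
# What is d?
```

After line 1: d = {'a': 5}
After line 2 (setdefault adds 'b'=152): d = {'a': 5, 'b': 152}
After line 3 (setdefault 'a' no-op, already exists): d = {'a': 5, 'b': 152}
After line 4 (get('d', 10) returns default since 'd' not in d): d = {'a': 5, 'b': 152, 'c': 10}

{'a': 5, 'b': 152, 'c': 10}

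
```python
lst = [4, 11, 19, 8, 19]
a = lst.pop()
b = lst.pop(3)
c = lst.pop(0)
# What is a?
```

After line 1: lst = [4, 11, 19, 8, 19]
After line 2 (pop() -> a = 19): lst = [4, 11, 19, 8]
After line 3 (pop(3) -> b = 8): lst = [4, 11, 19]
After line 4 (pop(0) -> c = 4): lst = [11, 19]

19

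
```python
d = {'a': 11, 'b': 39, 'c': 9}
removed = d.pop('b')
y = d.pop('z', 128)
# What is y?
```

After line 1: d = {'a': 11, 'b': 39, 'c': 9}
After line 2 (pop 'b' returns 39): d = {'a': 11, 'c': 9}, removed = 39
After line 3 (pop 'z' missing, returns default 128): d = {'a': 11, 'c': 9}, y = 128

128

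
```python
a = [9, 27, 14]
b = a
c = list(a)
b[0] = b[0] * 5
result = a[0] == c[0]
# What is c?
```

After line 1: a = [9, 27, 14]
After line 2 (b = a, alias): a = [9, 27, 14], b = [9, 27, 14]
After line 3 (c = list(a) is a copy, new object): c = [9, 27, 14]
After line 4 (b[0] = 9 * 5 = 45; mutates shared a/b): a = b = [45, 27, 14], c = [9, 27, 14]
After line 5 (a[0] = 45, c[0] = 9; result = False)

[9, 27, 14]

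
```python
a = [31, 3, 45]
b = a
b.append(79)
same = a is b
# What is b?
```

After line 1: a = [31, 3, 45]
After line 2 (b = a is an alias, same object): a = [31, 3, 45], b = [31, 3, 45]
After line 3 (b.append mutates the shared list): a = [31, 3, 45, 79], b = [31, 3, 45, 79]
After line 4 (same = a is b; same object -> True): same = True

[31, 3, 45, 79]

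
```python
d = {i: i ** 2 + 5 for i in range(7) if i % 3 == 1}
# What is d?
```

{1: 6, 4: 21}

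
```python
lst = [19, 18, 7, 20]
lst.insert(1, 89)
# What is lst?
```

[19, 89, 18, 7, 20]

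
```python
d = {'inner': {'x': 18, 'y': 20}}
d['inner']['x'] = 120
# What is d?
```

After line 1: d = {'inner': {'x': 18, 'y': 20}}
After line 2 (inner x overwritten): d = {'inner': {'x': 120, 'y': 20}}

{'inner': {'x': 120, 'y': 20}}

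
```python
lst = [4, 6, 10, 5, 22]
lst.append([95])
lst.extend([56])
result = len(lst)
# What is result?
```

After line 1: lst = [4, 6, 10, 5, 22]
After line 2 (append adds [95] as single element): lst = [4, 6, 10, 5, 22, [95]]
After line 3 (extend unpacks [56], adds 56): lst = [4, 6, 10, 5, 22, [95], 56]
After line 4: result = len(lst) = 7

7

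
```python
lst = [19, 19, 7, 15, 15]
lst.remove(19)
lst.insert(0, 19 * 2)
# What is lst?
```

After line 1: lst = [19, 19, 7, 15, 15]
After line 2 (remove first 19): lst = [19, 7, 15, 15]
After line 3 (insert 38 at index 0): lst = [38, 19, 7, 15, 15]

[38, 19, 7, 15, 15]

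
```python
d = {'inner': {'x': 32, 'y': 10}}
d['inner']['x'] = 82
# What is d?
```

After line 1: d = {'inner': {'x': 32, 'y': 10}}
After line 2 (inner x overwritten): d = {'inner': {'x': 82, 'y': 10}}

{'inner': {'x': 82, 'y': 10}}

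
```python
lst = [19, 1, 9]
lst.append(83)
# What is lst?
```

[19, 1, 9, 83]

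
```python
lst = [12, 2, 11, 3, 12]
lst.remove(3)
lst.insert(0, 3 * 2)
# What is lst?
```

After line 1: lst = [12, 2, 11, 3, 12]
After line 2 (remove first 3): lst = [12, 2, 11, 12]
After line 3 (insert 6 at index 0): lst = [6, 12, 2, 11, 12]

[6, 12, 2, 11, 12]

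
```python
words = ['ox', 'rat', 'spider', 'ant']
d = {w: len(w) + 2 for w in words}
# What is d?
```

{'ox': 4, 'rat': 5, 'spider': 8, 'ant': 5}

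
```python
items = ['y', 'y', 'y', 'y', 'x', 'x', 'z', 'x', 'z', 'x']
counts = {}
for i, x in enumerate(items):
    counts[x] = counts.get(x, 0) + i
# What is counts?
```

Initial: counts = {}, items = ['y', 'y', 'y', 'y', 'x', 'x', 'z', 'x', 'z', 'x']
i=0, x='y': counts = {'y': 0}
i=1, x='y': counts = {'y': 1}
i=2, x='y': counts = {'y': 3}
i=3, x='y': counts = {'y': 6}
i=4, x='x': counts = {'y': 6, 'x': 4}
i=5, x='x': counts = {'y': 6, 'x': 9}
i=6, x='z': counts = {'y': 6, 'x': 9, 'z': 6}
i=7, x='x': counts = {'y': 6, 'x': 16, 'z': 6}
i=8, x='z': counts = {'y': 6, 'x': 16, 'z': 14}
i=9, x='x': counts = {'y': 6, 'x': 25, 'z': 14}

{'y': 6, 'x': 25, 'z': 14}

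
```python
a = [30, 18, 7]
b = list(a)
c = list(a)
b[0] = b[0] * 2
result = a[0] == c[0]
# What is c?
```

After line 1: a = [30, 18, 7]
After line 2 (b = list(a), copy): a = [30, 18, 7], b = [30, 18, 7]
After line 3 (c = list(a) is a copy, new object): c = [30, 18, 7]
After line 4 (b[0] = 30 * 2 = 60; only b mutates (copy)): a = [30, 18, 7], b = [60, 18, 7], c = [30, 18, 7]
After line 5 (a[0] = 30, c[0] = 30; result = True)

[30, 18, 7]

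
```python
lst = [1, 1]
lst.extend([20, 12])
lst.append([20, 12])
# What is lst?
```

After line 1: lst = [1, 1]
After line 2 (extend unpacks [20, 12]): lst = [1, 1, 20, 12]
After line 3 (append adds [20, 12] as single element): lst = [1, 1, 20, 12, [20, 12]]

[1, 1, 20, 12, [20, 12]]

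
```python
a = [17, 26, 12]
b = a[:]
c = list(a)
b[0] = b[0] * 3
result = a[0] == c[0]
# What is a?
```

After line 1: a = [17, 26, 12]
After line 2 (b = a[:], copy): a = [17, 26, 12], b = [17, 26, 12]
After line 3 (c = list(a) is a copy, new object): c = [17, 26, 12]
After line 4 (b[0] = 17 * 3 = 51; only b mutates (copy)): a = [17, 26, 12], b = [51, 26, 12], c = [17, 26, 12]
After line 5 (a[0] = 17, c[0] = 17; result = True)

[17, 26, 12]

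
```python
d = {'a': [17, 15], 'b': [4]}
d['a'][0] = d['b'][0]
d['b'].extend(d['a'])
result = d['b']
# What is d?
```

After line 1: d = {'a': [17, 15], 'b': [4]}
After line 2 (a[0] = b[0] = 4): d = {'a': [4, 15], 'b': [4]}
After line 3 (b.extend(a) appends [4, 15]): d = {'a': [4, 15], 'b': [4, 4, 15]}
After line 4: result = d['b'] = [4, 4, 15]

{'a': [4, 15], 'b': [4, 4, 15]}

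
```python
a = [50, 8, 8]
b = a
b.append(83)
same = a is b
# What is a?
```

After line 1: a = [50, 8, 8]
After line 2 (b = a is an alias, same object): a = [50, 8, 8], b = [50, 8, 8]
After line 3 (b.append mutates the shared list): a = [50, 8, 8, 83], b = [50, 8, 8, 83]
After line 4 (same = a is b; same object -> True): same = True

[50, 8, 8, 83]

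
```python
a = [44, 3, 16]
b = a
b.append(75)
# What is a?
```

After line 1: a = [44, 3, 16]
After line 2 (b = a is an alias, same object): a = [44, 3, 16], b = [44, 3, 16]
After line 3 (b.append mutates the shared list): a = [44, 3, 16, 75], b = [44, 3, 16, 75]

[44, 3, 16, 75]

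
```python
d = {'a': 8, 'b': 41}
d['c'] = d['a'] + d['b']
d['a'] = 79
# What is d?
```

After line 1: d = {'a': 8, 'b': 41}
After line 2 (d['c'] = 8 + 41): d = {'a': 8, 'b': 41, 'c': 49}
After line 3: d = {'a': 79, 'b': 41, 'c': 49}

{'a': 79, 'b': 41, 'c': 49}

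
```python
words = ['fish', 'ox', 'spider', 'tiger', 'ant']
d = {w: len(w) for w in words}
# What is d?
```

{'fish': 4, 'ox': 2, 'spider': 6, 'tiger': 5, 'ant': 3}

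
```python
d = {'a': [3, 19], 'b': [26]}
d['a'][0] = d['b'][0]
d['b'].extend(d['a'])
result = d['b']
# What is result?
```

After line 1: d = {'a': [3, 19], 'b': [26]}
After line 2 (a[0] = b[0] = 26): d = {'a': [26, 19], 'b': [26]}
After line 3 (b.extend(a) appends [26, 19]): d = {'a': [26, 19], 'b': [26, 26, 19]}
After line 4: result = d['b'] = [26, 26, 19]

[26, 26, 19]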